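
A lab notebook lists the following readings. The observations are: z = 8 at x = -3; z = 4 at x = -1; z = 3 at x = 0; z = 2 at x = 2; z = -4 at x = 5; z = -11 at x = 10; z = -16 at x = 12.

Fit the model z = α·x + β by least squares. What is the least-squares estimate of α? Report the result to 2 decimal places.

α = -1.53

With design matrix M, MᵀM = [[283, 25]; [25, 7]] and Mᵀz = [-346, -14]ᵀ.
Δ = 283·7 − 25² = 1356.
α = ((-346)·7 − 25·(-14))/1356 = -518/339; β = (283·(-14) − 25·(-346))/1356 = 1172/339.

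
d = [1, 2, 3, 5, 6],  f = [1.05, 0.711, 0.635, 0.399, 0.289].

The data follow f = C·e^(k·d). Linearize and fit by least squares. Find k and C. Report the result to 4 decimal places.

With ln fᵢ as the transformed response and dᵢ as the regressor:
Σd = 17.0000, Σ(d)² = 75.0000, Σln f = -2.9065, Σd·ln f = -14.0377.
Normal system: [[75.0000, 17.0000]; [17.0000, 5]]·[k, ln C]ᵀ = [-14.0377, -2.9065]ᵀ.
Slope k = (n·Σd·ln f − Σd·Σln f)/(n·Σ(d)² − (Σd)²) = (5·-14.0377 − 17.0000·-2.9065)/86.0000 = -0.24160; ln C = (Σln f − k·Σd)/n = 0.24012, so C = exp(0.24012) = 1.27140.

k = -0.2416, C = 1.2714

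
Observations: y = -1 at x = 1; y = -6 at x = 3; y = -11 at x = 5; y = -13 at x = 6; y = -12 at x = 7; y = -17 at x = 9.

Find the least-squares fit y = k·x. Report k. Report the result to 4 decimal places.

The normal system MᵀM·[k]ᵀ = Mᵀy is [[201]]·[k]ᵀ = [-389]ᵀ.
k = (-389)/201 = -1.93532.

k = -1.9353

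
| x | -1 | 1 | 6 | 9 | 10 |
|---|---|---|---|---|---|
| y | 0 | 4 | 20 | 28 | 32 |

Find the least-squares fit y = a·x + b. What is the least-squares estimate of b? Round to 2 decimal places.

b = 2.12

Setting ∂/∂a … = 0 gives: 219·a + 25·b = 696;  25·a + 5·b = 84.
Eliminating b: 5·(row 1) − 25·(row 2) gives 470·a = 5·696 − 25·84 = 1380, so a = 138/47.
Then b = (84 − 25·(138/47))/5 = 498/235.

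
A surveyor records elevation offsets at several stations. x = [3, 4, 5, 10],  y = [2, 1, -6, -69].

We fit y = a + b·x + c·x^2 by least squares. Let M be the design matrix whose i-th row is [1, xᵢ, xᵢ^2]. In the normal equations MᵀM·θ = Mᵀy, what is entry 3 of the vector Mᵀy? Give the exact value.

Entry 3 ↔ basis x^2, so (Mᵀy)_{3} = Σᵢ (x^2)·yᵢ = (9)·(2) + (16)·(1) + (25)·(-6) + (100)·(-69) = -7016.

-7016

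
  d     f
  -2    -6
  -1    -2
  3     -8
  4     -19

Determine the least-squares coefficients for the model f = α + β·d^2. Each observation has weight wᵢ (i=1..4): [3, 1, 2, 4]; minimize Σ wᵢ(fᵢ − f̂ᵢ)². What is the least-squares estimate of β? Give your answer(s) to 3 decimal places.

With design matrix A, AᵀWA = [[10, 95]; [95, 1235]] and AᵀWf = [-112, -1434]ᵀ.
Determinant 10·1235 − 95² = 3325.
α = ((-112)·1235 − 95·(-1434))/3325 = -22/35; β = (10·(-1434) − 95·(-112))/3325 = -148/133.

β = -1.113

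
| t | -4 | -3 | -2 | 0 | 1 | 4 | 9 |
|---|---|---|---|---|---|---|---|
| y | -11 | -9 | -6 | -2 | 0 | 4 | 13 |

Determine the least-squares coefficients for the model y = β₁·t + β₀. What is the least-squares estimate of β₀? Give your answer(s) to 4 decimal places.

β₀ = -2.8669

The normal system MᵀM·[β₁, β₀]ᵀ = Mᵀy is [[127, 5]; [5, 7]]·[β₁, β₀]ᵀ = [216, -11]ᵀ.
Determinant 127·7 − 5² = 864.
β₁ = (216·7 − 5·(-11))/864 = 1567/864; β₀ = (127·(-11) − 5·216)/864 = -2477/864.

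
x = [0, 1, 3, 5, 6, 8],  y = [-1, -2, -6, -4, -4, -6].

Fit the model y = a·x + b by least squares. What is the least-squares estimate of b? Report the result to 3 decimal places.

b = -1.883

Setting ∂/∂a … = 0 gives: 135·a + 23·b = -112;  23·a + 6·b = -23.
Δ = 135·6 − 23² = 281.
a = ((-112)·6 − 23·(-23))/281 = -143/281; b = (135·(-23) − 23·(-112))/281 = -529/281.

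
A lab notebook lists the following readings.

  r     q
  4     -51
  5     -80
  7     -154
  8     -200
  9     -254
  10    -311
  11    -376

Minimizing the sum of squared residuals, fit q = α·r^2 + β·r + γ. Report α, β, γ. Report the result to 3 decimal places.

The normal system MᵀM·[α, β, γ]ᵀ = Mᵀq is [[38580, 4104, 456]; [4104, 456, 54]; [456, 54, 7]]·[α, β, γ]ᵀ = [-120332, -12814, -1426]ᵀ.
Inverting the 3×3 Gram matrix, [α, β, γ]ᵀ = [-2722/903, -2113/1806, 505/301]ᵀ.

α = -3.014, β = -1.170, γ = 1.678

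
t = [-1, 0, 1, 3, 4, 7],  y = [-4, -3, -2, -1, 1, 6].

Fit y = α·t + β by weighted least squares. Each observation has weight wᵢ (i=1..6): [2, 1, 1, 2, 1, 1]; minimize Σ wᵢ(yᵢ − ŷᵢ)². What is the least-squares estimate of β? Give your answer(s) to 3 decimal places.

β = -3.296

Compute the Gram sums: Σwᵢ·t·t = 86, Σwᵢ·t = 16, Σwᵢ·1 = 8.
Moment sums: Σwᵢ·t·y = 46, Σwᵢ·y = -8.
XᵀWX·[α, β]ᵀ = XᵀWy becomes [[86, 16]; [16, 8]]·[α, β]ᵀ = [46, -8]ᵀ.
det = 86·8 − 16² = 432.
α = (46·8 − 16·(-8))/432 = 31/27; β = (86·(-8) − 16·46)/432 = -89/27.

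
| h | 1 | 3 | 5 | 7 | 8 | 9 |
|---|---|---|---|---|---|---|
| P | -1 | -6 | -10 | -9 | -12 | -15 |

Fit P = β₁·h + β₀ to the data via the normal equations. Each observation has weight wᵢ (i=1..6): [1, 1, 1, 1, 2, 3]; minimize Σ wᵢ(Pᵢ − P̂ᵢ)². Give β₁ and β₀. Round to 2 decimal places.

β₁ = -1.56, β₀ = -0.35

With design matrix X, XᵀWX = [[455, 59]; [59, 9]] and XᵀWP = [-729, -95]ᵀ.
Δ = 455·9 − 59² = 614.
β₁ = ((-729)·9 − 59·(-95))/614 = -478/307; β₀ = (455·(-95) − 59·(-729))/614 = -107/307.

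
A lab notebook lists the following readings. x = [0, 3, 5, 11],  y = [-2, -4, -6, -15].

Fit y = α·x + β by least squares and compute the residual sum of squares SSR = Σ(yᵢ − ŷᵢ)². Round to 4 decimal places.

The normal system MᵀM·[α, β]ᵀ = Mᵀy is [[155, 19]; [19, 4]]·[α, β]ᵀ = [-207, -27]ᵀ.
det = 155·4 − 19² = 259.
α = ((-207)·4 − 19·(-27))/259 = -45/37; β = (155·(-27) − 19·(-207))/259 = -36/37.
Residuals: -38/37, 23/37, 39/37, -24/37; SSR = 110/37.

SSR = 2.9730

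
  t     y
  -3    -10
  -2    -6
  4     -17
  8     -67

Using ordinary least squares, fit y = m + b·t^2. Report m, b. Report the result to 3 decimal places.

Setting ∂/∂m … = 0 gives: 4·m + 93·b = -100;  93·m + 4449·b = -4674.
(Σ1 = 4, Σt^2 = 93, Σt^2·t^2 = 4449, Σy = -100, Σt^2·y = -4674.)
det = 4·4449 − 93² = 9147.
m = ((-100)·4449 − 93·(-4674))/9147 = -3406/3049; b = (4·(-4674) − 93·(-100))/9147 = -3132/3049.

m = -1.117, b = -1.027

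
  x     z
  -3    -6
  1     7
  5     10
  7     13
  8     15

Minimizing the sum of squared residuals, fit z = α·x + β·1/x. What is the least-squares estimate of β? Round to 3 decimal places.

β = 4.979

Compute the Gram sums: Σx·x = 148, Σx·1/x = 5, Σ1/x·1/x = 837649/705600.
For Aᵀz: Σx·z = 286, Σ1/x·z = 825/56.
AᵀA·[α, β]ᵀ = Aᵀz becomes [[148, 5]; [5, 837649/705600]]·[α, β]ᵀ = [286, 825/56]ᵀ.
Eliminating β: (837649/705600)·(row 1) − 5·(row 2) gives (26583013/176400)·α = (837649/705600)·286 − 5·(825/56) = 93796307/352800, so α = 93796307/53166026.
Then β = ((825/56) − 5·(93796307/53166026))/(837649/705600) = 132363000/26583013.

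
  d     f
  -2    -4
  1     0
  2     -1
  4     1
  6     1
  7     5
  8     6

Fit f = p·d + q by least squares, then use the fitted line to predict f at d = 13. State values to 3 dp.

f̂ = 9.452

The normal system AᵀA·[p, q]ᵀ = Aᵀf is [[174, 26]; [26, 7]]·[p, q]ᵀ = [99, 8]ᵀ.
Eliminating q: 7·(row 1) − 26·(row 2) gives 542·p = 7·99 − 26·8 = 485, so p = 485/542.
Then q = (8 − 26·(485/542))/7 = -591/271.
At d = 13: f̂ = (485/542)·(13) + (-591/271)·(1) = 5123/542.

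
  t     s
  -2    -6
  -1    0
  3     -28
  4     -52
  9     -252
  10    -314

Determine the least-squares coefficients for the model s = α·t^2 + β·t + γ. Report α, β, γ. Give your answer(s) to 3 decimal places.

α = -3.016, β = -1.356, γ = 2.579

The normal system AᵀA·[α, β, γ]ᵀ = Aᵀs is [[16915, 1811, 211]; [1811, 211, 23]; [211, 23, 6]]·[α, β, γ]ᵀ = [-52920, -5688, -652]ᵀ.
Row-reducing yields α = -61045/20243, β = -27443/20243, γ = 52208/20243.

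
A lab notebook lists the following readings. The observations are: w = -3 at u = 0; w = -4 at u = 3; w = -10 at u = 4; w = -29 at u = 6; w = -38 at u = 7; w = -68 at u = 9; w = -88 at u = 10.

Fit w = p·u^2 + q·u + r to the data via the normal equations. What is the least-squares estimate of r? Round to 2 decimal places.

r = -2.75

Forming AᵀA = [[20595, 2379, 291]; [2379, 291, 39]; [291, 39, 7]] and Aᵀw = [-17410, -1984, -240]ᵀ gives AᵀA·[p, q, r]ᵀ = Aᵀw.
Inverting the 3×3 Gram matrix, [p, q, r]ᵀ = [-5617/5082, 6571/2541, -4651/1694]ᵀ.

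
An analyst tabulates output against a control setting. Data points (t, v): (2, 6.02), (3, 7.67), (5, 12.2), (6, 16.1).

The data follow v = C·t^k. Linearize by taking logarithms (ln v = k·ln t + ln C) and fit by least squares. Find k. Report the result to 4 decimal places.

Taking logs, ln v = k·ln t + ln C, so regress ln v on ln t.
Σln t = 5.1930, Σ(ln t)² = 7.4881, Σln v = 9.1127, Σln t·ln v = 12.4874.
Equations: 7.4881·k + 5.1930·ln C = 12.4874;  5.1930·k + 4·ln C = 9.1127.
Solving (det = 2.9856): k = 0.88017, ln C = 1.13550.

k = 0.8802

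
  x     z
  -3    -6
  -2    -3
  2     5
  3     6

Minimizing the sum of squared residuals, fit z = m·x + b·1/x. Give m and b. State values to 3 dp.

With design matrix A, AᵀA = [[26, 4]; [4, 13/18]] and Aᵀz = [52, 8]ᵀ.
Eliminating b: (13/18)·(row 1) − 4·(row 2) gives (25/9)·m = (13/18)·52 − 4·8 = 50/9, so m = 2.
Then b = (8 − 4·2)/(13/18) = 0.

m = 2.000, b = 0.000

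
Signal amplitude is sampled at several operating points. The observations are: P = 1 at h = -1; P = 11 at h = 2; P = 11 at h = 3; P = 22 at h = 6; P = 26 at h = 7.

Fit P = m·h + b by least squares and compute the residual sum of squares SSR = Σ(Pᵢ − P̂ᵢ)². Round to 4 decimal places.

SSR = 5.7816

Normal-equation sums: Σh·h = 99, Σh = 17, Σ1 = 5.
Right-hand side: Σh·P = 368, ΣP = 71.
Eliminating b: 5·(row 1) − 17·(row 2) gives 206·m = 5·368 − 17·71 = 633, so m = 633/206.
Then b = (71 − 17·(633/206))/5 = 773/206.
Residuals: 33/103, 227/206, -203/103, -39/206, 76/103; SSR = 1191/206.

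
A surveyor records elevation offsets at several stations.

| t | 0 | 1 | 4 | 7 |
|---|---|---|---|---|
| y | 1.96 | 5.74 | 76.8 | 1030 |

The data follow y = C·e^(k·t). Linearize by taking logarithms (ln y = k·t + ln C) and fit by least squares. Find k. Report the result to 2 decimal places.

k = 0.89

Linearized form: ln y = k·t + ln C. From the 4 transformed points,
Σt = 12.0000, Σ(t)² = 66.0000, Σln y = 13.6989, Σt·ln y = 67.6735.
Equations: 66.0000·k + 12.0000·ln C = 67.6735;  12.0000·k + 4·ln C = 13.6989.
Δ = 66.0000·4 − (12.0000)² = 120.0000; k = (67.6735·4 − 12.0000·13.6989)/120.0000 = 0.88589, ln C = (66.0000·13.6989 − 12.0000·67.6735)/120.0000 = 0.76706.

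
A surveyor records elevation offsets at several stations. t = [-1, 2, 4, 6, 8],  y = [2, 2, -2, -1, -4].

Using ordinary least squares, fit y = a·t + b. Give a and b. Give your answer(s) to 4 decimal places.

The normal equations are: 121·a + 19·b = -44;  19·a + 5·b = -3.
Eliminating b: 5·(row 1) − 19·(row 2) gives 244·a = 5·(-44) − 19·(-3) = -163, so a = -163/244.
Then b = ((-3) − 19·(-163/244))/5 = 473/244.

a = -0.6680, b = 1.9385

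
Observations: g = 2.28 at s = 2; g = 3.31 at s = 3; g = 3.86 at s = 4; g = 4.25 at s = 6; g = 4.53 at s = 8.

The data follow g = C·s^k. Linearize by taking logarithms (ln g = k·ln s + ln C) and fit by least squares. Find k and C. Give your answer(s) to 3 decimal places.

k = 0.472, C = 1.822

With ln gᵢ as the transformed response and ln sᵢ as the regressor:
Σln s = 7.0493, Σ(ln s)² = 11.1437, Σln g = 6.3294, Σln s·ln g = 9.4927.
Normal system: [[11.1437, 7.0493]; [7.0493, 5]]·[k, ln C]ᵀ = [9.4927, 6.3294]ᵀ.
Δ = 11.1437·5 − (7.0493)² = 6.0265; k = (9.4927·5 − 7.0493·6.3294)/6.0265 = 0.47218, ln C = (11.1437·6.3294 − 7.0493·9.4927)/6.0265 = 0.60019, so C = exp(0.60019) = 1.82246.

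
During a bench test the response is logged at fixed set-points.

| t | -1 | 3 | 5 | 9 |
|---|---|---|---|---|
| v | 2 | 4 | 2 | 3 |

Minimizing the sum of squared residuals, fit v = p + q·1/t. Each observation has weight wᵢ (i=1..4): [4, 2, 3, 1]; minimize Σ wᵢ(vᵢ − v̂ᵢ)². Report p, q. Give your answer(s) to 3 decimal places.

From the data, Σwᵢ·1 = 10, Σwᵢ·1/t = -118/45, Σwᵢ·1/t·1/t = 8818/2025.
Right-hand side: Σwᵢ·v = 25, Σwᵢ·1/t·v = -19/5.
AᵀWA·[p, q]ᵀ = AᵀWv becomes [[10, -118/45]; [-118/45, 8818/2025]]·[p, q]ᵀ = [25, -19/5]ᵀ.
Determinant 10·(8818/2025) − (-118/45)² = 24752/675.
p = (25·(8818/2025) − (-118/45)·(-19/5))/(24752/675) = 12517/4641; q = (10·(-19/5) − (-118/45)·25)/(24752/675) = 2325/3094.

p = 2.697, q = 0.751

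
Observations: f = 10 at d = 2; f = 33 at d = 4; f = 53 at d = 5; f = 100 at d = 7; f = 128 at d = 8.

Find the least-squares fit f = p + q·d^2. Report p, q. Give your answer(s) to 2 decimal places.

p = 2.33, q = 1.98

Sums needed: Σ1 = 5, Σd^2 = 158, Σd^2·d^2 = 7394.
Right-hand side: Σf = 324, Σd^2·f = 14985.
So AᵀA·[p, q]ᵀ = Aᵀf: [[5, 158]; [158, 7394]]·[p, q]ᵀ = [324, 14985]ᵀ.
Eliminating q: 7394·(row 1) − 158·(row 2) gives 12006·p = 7394·324 − 158·14985 = 28026, so p = 1557/667.
Then q = (14985 − 158·(1557/667))/7394 = 2637/1334.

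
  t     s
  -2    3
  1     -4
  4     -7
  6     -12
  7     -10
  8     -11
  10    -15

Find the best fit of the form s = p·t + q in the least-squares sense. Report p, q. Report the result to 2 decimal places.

From the data, Σt·t = 270, Σt = 34, Σ1 = 7.
Right-hand side: Σt·s = -418, Σs = -56.
MᵀM·[p, q]ᵀ = Mᵀs becomes [[270, 34]; [34, 7]]·[p, q]ᵀ = [-418, -56]ᵀ.
Δ = 270·7 − 34² = 734.
p = ((-418)·7 − 34·(-56))/734 = -511/367; q = (270·(-56) − 34·(-418))/734 = -454/367.

p = -1.39, q = -1.24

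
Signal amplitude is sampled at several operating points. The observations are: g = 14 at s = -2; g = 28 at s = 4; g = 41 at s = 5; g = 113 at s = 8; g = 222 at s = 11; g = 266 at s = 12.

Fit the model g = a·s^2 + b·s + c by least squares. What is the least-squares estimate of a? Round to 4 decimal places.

a = 1.9981

The normal equations are: 40370·a + 3752·b + 374·c = 73927;  3752·a + 374·b + 38·c = 6827;  374·a + 38·b + 6·c = 684.
Solving the 3×3 system (Gaussian elimination) gives a = 43243/21642, b = -218351/108210, c = 40238/18035.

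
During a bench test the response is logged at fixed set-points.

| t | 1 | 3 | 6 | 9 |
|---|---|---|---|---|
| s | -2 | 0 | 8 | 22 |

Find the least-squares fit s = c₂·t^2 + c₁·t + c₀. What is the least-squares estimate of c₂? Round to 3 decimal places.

c₂ = 0.333

Entries of XᵀX: Σt^2·t^2 = 7939, Σt^2·t = 973, Σt^2 = 127, Σt·t = 127, Σt = 19, Σ1 = 4.
And Σt^2·s = 2068, Σt·s = 244, Σs = 28.
Row-reducing yields c₂ = 1/3, c₁ = -1/3, c₀ = -2.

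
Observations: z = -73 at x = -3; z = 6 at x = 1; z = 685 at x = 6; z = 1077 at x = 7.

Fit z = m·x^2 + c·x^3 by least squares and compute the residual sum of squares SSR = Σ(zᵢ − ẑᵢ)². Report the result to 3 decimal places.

With design matrix M, MᵀM = [[3779, 24341]; [24341, 165035]] and Mᵀz = [76782, 519348]ᵀ.
Determinant 3779·165035 − 24341² = 31182984.
m = (76782·165035 − 24341·519348)/31182984 = 1681539/1732388; c = (3779·519348 − 24341·76782)/31182984 = 5203635/1732388.
Residuals: -550015/866194, 1754577/866194, 541304/433097, -52155/61871; SSR = 5871947/866194.

SSR = 6.779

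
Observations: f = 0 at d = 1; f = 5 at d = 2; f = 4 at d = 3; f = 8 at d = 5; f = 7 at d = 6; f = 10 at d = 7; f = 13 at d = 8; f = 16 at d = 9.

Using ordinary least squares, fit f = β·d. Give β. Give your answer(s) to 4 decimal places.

β = 1.5688

Sums needed: Σd·d = 269.
For Mᵀf: Σd·f = 422.
So MᵀM·[β]ᵀ = Mᵀf: [[269]]·[β]ᵀ = [422]ᵀ.
Hence β = 422 / 269 ≈ 1.56877.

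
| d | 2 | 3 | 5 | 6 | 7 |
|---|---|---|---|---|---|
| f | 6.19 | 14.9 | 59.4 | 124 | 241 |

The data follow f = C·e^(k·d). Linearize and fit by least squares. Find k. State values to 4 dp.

k = 0.7258

Linearized form: ln f = k·d + ln C. From the 5 transformed points,
XᵀX = [[123.0000, 23.0000]; [23.0000, 5]], rhs = [99.4867, 18.9137]ᵀ  (here Σd = 23.0000, Σ(d)² = 123.0000, Σln f = 18.9137, Σd·ln f = 99.4867).
Δ = 123.0000·5 − (23.0000)² = 86.0000; k = (99.4867·5 − 23.0000·18.9137)/86.0000 = 0.72580, ln C = (123.0000·18.9137 − 23.0000·99.4867)/86.0000 = 0.44404.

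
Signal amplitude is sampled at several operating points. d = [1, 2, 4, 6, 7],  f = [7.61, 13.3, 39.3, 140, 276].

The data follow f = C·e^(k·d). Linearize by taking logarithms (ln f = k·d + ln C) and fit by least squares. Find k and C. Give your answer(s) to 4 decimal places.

k = 0.5954, C = 4.0087

With ln fᵢ as the transformed response and dᵢ as the regressor:
XᵀX = [[106.0000, 20.0000]; [20.0000, 5]], rhs = [90.8825, 18.8505]ᵀ  (here Σd = 20.0000, Σ(d)² = 106.0000, Σln f = 18.8505, Σd·ln f = 90.8825).
Slope k = (n·Σd·ln f − Σd·Σln f)/(n·Σ(d)² − (Σd)²) = (5·90.8825 − 20.0000·18.8505)/130.0000 = 0.59541; ln C = (Σln f − k·Σd)/n = 1.38847, so C = exp(1.38847) = 4.00872.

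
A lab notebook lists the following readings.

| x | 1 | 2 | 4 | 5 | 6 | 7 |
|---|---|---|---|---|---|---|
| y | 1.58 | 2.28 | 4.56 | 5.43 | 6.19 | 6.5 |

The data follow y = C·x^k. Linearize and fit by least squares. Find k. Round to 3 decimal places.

Let Y = ln y. Fitting Y = k·ln x + ln C by least squares:
AᵀA = [[11.9895, 7.4265]; [7.4265, 6]], rhs = [12.3064, 8.1856]ᵀ  (here Σln x = 7.4265, Σ(ln x)² = 11.9895, Σln y = 8.1856, Σln x·ln y = 12.3064).
Slope k = (n·Σln x·ln y − Σln x·Σln y)/(n·Σ(ln x)² − (Σln x)²) = (6·12.3064 − 7.4265·8.1856)/16.7835 = 0.77742; ln C = (Σln y − k·Σln x)/n = 0.40201.

k = 0.777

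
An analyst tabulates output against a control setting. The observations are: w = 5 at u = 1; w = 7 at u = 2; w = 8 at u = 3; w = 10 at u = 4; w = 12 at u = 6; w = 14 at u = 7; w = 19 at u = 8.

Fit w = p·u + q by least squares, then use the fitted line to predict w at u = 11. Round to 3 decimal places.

With design matrix A, AᵀA = [[179, 31]; [31, 7]] and Aᵀw = [405, 75]ᵀ.
Eliminating q: 7·(row 1) − 31·(row 2) gives 292·p = 7·405 − 31·75 = 510, so p = 255/146.
Then q = (75 − 31·(255/146))/7 = 435/146.
At u = 11: ŵ = (255/146)·(11) + (435/146)·(1) = 1620/73.

ŵ = 22.192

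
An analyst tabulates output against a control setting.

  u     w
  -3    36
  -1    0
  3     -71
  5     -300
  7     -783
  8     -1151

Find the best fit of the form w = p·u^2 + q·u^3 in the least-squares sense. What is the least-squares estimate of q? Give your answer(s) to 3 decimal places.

Forming MᵀM = [[7285, 52699]; [52699, 396877]] and Mᵀw = [-119846, -898270]ᵀ gives MᵀM·[p, q]ᵀ = Mᵀw.
Eliminating q: 396877·(row 1) − 52699·(row 2) gives 114064344·p = 396877·(-119846) − 52699·(-898270) = -226190212, so p = -56547553/28516086.
Then q = ((-898270) − 52699·(-56547553/28516086))/396877 = -57033149/28516086.

q = -2.000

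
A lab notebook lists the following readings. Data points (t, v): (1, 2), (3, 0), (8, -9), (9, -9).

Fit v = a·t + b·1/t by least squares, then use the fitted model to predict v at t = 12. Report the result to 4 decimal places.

Setting ∂/∂a … = 0 gives: 155·a + 4·b = -151;  4·a + (5905/5184)·b = -1/8.
(Σt·t = 155, Σt·1/t = 4, Σ1/t·1/t = 5905/5184, Σt·v = -151, Σ1/t·v = -1/8.)
det = 155·(5905/5184) − 4² = 832331/5184.
a = ((-151)·(5905/5184) − 4·(-1/8))/(832331/5184) = -889063/832331; b = (155·(-1/8) − 4·(-151))/(832331/5184) = 3030696/832331.
At t = 12: v̂ = (-889063/832331)·(12) + (3030696/832331)·(1/12) = -10416198/832331.

v̂ = -12.5145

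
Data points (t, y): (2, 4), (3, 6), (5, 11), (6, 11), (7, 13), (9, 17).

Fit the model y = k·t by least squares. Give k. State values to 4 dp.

k = 1.9167

The normal equations are: 204·k = 391.
k = 391/204 = 1.91667.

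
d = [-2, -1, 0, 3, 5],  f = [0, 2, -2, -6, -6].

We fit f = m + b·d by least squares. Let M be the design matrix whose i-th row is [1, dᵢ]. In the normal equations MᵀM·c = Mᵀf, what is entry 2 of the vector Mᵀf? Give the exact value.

-50

Entry 2 ↔ basis d, so (Mᵀf)_{2} = Σᵢ (d)·fᵢ = (-2)·(0) + (-1)·(2) + (0)·(-2) + (3)·(-6) + (5)·(-6) = -50.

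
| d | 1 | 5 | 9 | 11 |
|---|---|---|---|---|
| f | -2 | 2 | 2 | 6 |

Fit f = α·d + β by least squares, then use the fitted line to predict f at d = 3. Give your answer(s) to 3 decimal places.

Entries of MᵀM: Σd·d = 228, Σd = 26, Σ1 = 4.
Moment sums: Σd·f = 92, Σf = 8.
MᵀM·[α, β]ᵀ = Mᵀf becomes [[228, 26]; [26, 4]]·[α, β]ᵀ = [92, 8]ᵀ.
Eliminating β: 4·(row 1) − 26·(row 2) gives 236·α = 4·92 − 26·8 = 160, so α = 40/59.
Then β = (8 − 26·(40/59))/4 = -142/59.
At d = 3: f̂ = (40/59)·(3) + (-142/59)·(1) = -22/59.

f̂ = -0.373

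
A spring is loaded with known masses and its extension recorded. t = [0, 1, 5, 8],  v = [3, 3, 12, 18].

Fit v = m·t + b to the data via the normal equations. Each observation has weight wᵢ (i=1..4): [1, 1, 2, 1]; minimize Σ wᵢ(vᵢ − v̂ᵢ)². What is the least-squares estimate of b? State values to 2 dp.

Compute the Gram sums: Σwᵢ·t·t = 115, Σwᵢ·t = 19, Σwᵢ·1 = 5.
For MᵀWv: Σwᵢ·t·v = 267, Σwᵢ·v = 48.
So MᵀWM·[m, b]ᵀ = MᵀWv: [[115, 19]; [19, 5]]·[m, b]ᵀ = [267, 48]ᵀ.
Eliminating b: 5·(row 1) − 19·(row 2) gives 214·m = 5·267 − 19·48 = 423, so m = 423/214.
Then b = (48 − 19·(423/214))/5 = 447/214.

b = 2.09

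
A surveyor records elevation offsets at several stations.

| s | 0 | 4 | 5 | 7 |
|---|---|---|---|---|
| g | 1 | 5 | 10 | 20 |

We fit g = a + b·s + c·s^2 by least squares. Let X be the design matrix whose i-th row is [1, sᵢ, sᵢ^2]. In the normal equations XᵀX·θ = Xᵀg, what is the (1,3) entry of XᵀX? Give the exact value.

90

Row 1 ↔ basis 1, column 3 ↔ basis s^2, so (XᵀX)_{1,3} = Σᵢ s^2 = (1)·(0) + (1)·(16) + (1)·(25) + (1)·(49) = 90.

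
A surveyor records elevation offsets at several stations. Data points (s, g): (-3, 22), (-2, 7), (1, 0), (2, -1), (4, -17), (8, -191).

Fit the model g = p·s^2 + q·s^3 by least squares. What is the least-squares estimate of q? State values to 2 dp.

q = -0.49

Sums needed: Σs^2·s^2 = 4466, Σs^2·s^3 = 33550, Σs^3·s^3 = 267098.
For Xᵀg: Σs^2·g = -12274, Σs^3·g = -99538.
So XᵀX·[p, q]ᵀ = Xᵀg: [[4466, 33550]; [33550, 267098]]·[p, q]ᵀ = [-12274, -99538]ᵀ.
Δ = 4466·267098 − 33550² = 67257168.
p = ((-12274)·267098 − 33550·(-99538))/67257168 = 7642381/8407146; q = (4466·(-99538) − 33550·(-12274))/67257168 = -372091/764286.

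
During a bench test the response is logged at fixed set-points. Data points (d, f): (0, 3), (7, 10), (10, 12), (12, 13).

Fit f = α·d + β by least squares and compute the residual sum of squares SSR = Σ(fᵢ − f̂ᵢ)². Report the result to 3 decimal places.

From the data, Σd·d = 293, Σd = 29, Σ1 = 4.
Right-hand side: Σd·f = 346, Σf = 38.
So MᵀM·[α, β]ᵀ = Mᵀf: [[293, 29]; [29, 4]]·[α, β]ᵀ = [346, 38]ᵀ.
det = 293·4 − 29² = 331.
α = (346·4 − 29·38)/331 = 282/331; β = (293·38 − 29·346)/331 = 1100/331.
Residuals: -107/331, 236/331, 52/331, -181/331; SSR = 310/331.

SSR = 0.937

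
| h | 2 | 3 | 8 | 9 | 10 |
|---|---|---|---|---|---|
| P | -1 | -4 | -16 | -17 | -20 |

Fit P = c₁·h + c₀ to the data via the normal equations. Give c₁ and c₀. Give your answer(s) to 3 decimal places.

Compute the Gram sums: Σh·h = 258, Σh = 32, Σ1 = 5.
And Σh·P = -495, ΣP = -58.
det = 258·5 − 32² = 266.
c₁ = ((-495)·5 − 32·(-58))/266 = -619/266; c₀ = (258·(-58) − 32·(-495))/266 = 438/133.

c₁ = -2.327, c₀ = 3.293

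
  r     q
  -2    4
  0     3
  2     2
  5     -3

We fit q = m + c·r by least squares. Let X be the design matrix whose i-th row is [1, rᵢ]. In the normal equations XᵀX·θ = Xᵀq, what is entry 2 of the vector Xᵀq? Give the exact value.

-19

Entry 2 ↔ basis r, so (Xᵀq)_{2} = Σᵢ (r)·qᵢ = (-2)·(4) + (0)·(3) + (2)·(2) + (5)·(-3) = -19.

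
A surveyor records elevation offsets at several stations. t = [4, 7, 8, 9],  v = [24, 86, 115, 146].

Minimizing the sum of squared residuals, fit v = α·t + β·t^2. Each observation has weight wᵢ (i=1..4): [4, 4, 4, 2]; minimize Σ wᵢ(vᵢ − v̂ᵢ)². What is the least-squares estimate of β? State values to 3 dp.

Normal-equation sums: Σwᵢ·t·t = 678, Σwᵢ·t·t^2 = 5134, Σwᵢ·t^2·t^2 = 40134.
Right-hand side: Σwᵢ·t·v = 9100, Σwᵢ·t^2·v = 71484.
MᵀWM·[α, β]ᵀ = MᵀWv becomes [[678, 5134]; [5134, 40134]]·[α, β]ᵀ = [9100, 71484]ᵀ.
Eliminating β: 40134·(row 1) − 5134·(row 2) gives 852896·α = 40134·9100 − 5134·71484 = -1779456, so α = -55608/26653.
Then β = (71484 − 5134·(-55608/26653))/40134 = 54586/26653.

β = 2.048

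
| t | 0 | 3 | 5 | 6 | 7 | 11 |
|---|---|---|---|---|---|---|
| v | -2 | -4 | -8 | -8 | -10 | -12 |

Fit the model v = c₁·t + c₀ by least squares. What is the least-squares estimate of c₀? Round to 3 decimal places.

c₀ = -2.154

With design matrix M, MᵀM = [[240, 32]; [32, 6]] and Mᵀv = [-302, -44]ᵀ.
Determinant 240·6 − 32² = 416.
c₁ = ((-302)·6 − 32·(-44))/416 = -101/104; c₀ = (240·(-44) − 32·(-302))/416 = -28/13.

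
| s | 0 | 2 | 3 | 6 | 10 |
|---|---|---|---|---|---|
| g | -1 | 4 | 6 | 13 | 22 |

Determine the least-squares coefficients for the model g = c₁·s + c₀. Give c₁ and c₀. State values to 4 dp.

The normal system MᵀM·[c₁, c₀]ᵀ = Mᵀg is [[149, 21]; [21, 5]]·[c₁, c₀]ᵀ = [324, 44]ᵀ.
det = 149·5 − 21² = 304.
c₁ = (324·5 − 21·44)/304 = 87/38; c₀ = (149·44 − 21·324)/304 = -31/38.

c₁ = 2.2895, c₀ = -0.8158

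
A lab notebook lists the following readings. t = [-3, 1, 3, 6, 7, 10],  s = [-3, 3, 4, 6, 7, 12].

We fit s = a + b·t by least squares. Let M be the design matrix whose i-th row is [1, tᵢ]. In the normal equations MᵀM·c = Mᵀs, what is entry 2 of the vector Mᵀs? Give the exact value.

229

Entry 2 ↔ basis t, so (Mᵀs)_{2} = Σᵢ (t)·sᵢ = (-3)·(-3) + (1)·(3) + (3)·(4) + (6)·(6) + (7)·(7) + (10)·(12) = 229.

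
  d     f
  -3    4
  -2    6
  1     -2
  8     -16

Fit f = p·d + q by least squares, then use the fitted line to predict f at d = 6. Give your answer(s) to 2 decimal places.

Setting ∂/∂p … = 0 gives: 78·p + 4·q = -154;  4·p + 4·q = -8.
Δ = 78·4 − 4² = 296.
p = ((-154)·4 − 4·(-8))/296 = -73/37; q = (78·(-8) − 4·(-154))/296 = -1/37.
At d = 6: f̂ = (-73/37)·(6) + (-1/37)·(1) = -439/37.

f̂ = -11.86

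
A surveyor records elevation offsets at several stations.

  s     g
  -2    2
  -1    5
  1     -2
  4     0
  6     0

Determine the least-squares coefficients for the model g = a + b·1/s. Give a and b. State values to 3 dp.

a = 0.944, b = -3.385

Sums needed: Σ1 = 5, Σ1/s = -1/12, Σ1/s·1/s = 337/144.
Right-hand side: Σg = 5, Σ1/s·g = -8.
Normal equations: [[5, -1/12]; [-1/12, 337/144]]·[a, b]ᵀ = [5, -8]ᵀ.
Eliminating b: (337/144)·(row 1) − (-1/12)·(row 2) gives (421/36)·a = (337/144)·5 − (-1/12)·(-8) = 1589/144, so a = 1589/1684.
Then b = ((-8) − (-1/12)·(1589/1684))/(337/144) = -1425/421.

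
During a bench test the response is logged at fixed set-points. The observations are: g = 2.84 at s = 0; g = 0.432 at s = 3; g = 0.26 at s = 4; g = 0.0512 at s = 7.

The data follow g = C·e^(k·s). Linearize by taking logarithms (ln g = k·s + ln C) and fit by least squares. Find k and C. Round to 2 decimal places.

With ln gᵢ as the transformed response and sᵢ as the regressor:
Σs = 14.0000, Σ(s)² = 74.0000, Σln g = -4.1146, Σs·ln g = -28.7104.
Equations: 74.0000·k + 14.0000·ln C = -28.7104;  14.0000·k + 4·ln C = -4.1146.
Δ = 74.0000·4 − (14.0000)² = 100.0000; k = (-28.7104·4 − 14.0000·-4.1146)/100.0000 = -0.57237, ln C = (74.0000·-4.1146 − 14.0000·-28.7104)/100.0000 = 0.97464, so C = exp(0.97464) = 2.65021.

k = -0.57, C = 2.65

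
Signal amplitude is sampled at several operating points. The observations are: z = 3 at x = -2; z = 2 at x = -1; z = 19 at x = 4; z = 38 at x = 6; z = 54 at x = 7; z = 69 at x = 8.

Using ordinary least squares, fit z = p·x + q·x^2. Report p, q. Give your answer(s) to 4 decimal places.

p = 0.3742, q = 1.0323

Sums needed: Σx·x = 170, Σx·x^2 = 1126, Σx^2·x^2 = 8066.
For Aᵀz: Σx·z = 1226, Σx^2·z = 8748.
So AᵀA·[p, q]ᵀ = Aᵀz: [[170, 1126]; [1126, 8066]]·[p, q]ᵀ = [1226, 8748]ᵀ.
Δ = 170·8066 − 1126² = 103344.
p = (1226·8066 − 1126·8748)/103344 = 9667/25836; q = (170·8748 − 1126·1226)/103344 = 26671/25836.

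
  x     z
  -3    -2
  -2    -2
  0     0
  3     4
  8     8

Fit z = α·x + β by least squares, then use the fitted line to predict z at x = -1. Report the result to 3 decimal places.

ẑ = -0.533

With design matrix M, MᵀM = [[86, 6]; [6, 5]] and Mᵀz = [86, 8]ᵀ.
Eliminating β: 5·(row 1) − 6·(row 2) gives 394·α = 5·86 − 6·8 = 382, so α = 191/197.
Then β = (8 − 6·(191/197))/5 = 86/197.
At x = -1: ẑ = (191/197)·(-1) + (86/197)·(1) = -105/197.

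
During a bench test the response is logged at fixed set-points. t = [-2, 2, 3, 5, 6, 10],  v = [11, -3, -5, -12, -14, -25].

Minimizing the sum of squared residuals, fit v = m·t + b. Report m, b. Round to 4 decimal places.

m = -2.9878, b = 3.9512

Setting ∂/∂m … = 0 gives: 178·m + 24·b = -437;  24·m + 6·b = -48.
(Σt·t = 178, Σt = 24, Σ1 = 6, Σt·v = -437, Σv = -48.)
Eliminating b: 6·(row 1) − 24·(row 2) gives 492·m = 6·(-437) − 24·(-48) = -1470, so m = -245/82.
Then b = ((-48) − 24·(-245/82))/6 = 162/41.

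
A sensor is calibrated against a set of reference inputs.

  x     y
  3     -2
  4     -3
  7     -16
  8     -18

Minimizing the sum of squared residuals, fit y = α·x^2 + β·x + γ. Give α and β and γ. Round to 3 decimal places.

α = -0.125, β = -2.125, γ = 6.250

Setting ∂/∂α … = 0 gives: 6834·α + 946·β + 138·γ = -2002;  946·α + 138·β + 22·γ = -274;  138·α + 22·β + 4·γ = -39.
(Σx^2·x^2 = 6834, Σx^2·x = 946, Σx^2 = 138, Σx·x = 138, Σx = 22, Σ1 = 4, Σx^2·y = -2002, Σx·y = -274, Σy = -39.)
Solving the 3×3 system (Gaussian elimination) gives α = -1/8, β = -17/8, γ = 25/4.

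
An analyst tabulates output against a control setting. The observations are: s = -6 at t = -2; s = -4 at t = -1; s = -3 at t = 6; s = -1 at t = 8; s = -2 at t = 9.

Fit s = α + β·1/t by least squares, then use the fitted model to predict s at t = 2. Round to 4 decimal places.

From the data, Σ1 = 5, Σ1/t = -79/72, Σ1/t·1/t = 6769/5184.
And Σs = -16, Σ1/t·s = 443/72.
So XᵀX·[α, β]ᵀ = Xᵀs: [[5, -79/72]; [-79/72, 6769/5184]]·[α, β]ᵀ = [-16, 443/72]ᵀ.
Δ = 5·(6769/5184) − (-79/72)² = 6901/1296.
α = ((-16)·(6769/5184) − (-79/72)·(443/72))/(6901/1296) = -73307/27604; β = (5·(443/72) − (-79/72)·(-16))/(6901/1296) = 17118/6901.
At t = 2: ŝ = (-73307/27604)·(1) + (17118/6901)·(1/2) = -39071/27604.

ŝ = -1.4154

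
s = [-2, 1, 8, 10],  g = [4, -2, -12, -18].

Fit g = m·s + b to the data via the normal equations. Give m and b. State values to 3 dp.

With design matrix A, AᵀA = [[169, 17]; [17, 4]] and Aᵀg = [-286, -28]ᵀ.
Eliminating b: 4·(row 1) − 17·(row 2) gives 387·m = 4·(-286) − 17·(-28) = -668, so m = -668/387.
Then b = ((-28) − 17·(-668/387))/4 = 130/387.

m = -1.726, b = 0.336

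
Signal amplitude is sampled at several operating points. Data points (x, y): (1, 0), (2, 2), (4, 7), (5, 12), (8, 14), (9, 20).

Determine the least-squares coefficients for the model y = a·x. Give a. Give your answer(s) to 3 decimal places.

Normal-equation sums: Σx·x = 191.
Moment sums: Σx·y = 384.
Hence a = 384 / 191 ≈ 2.01047.

a = 2.010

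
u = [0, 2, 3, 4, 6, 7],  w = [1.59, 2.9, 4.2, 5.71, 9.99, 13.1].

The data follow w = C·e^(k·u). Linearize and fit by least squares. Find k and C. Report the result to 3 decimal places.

k = 0.303, C = 1.626

Linearized form: ln w = k·u + ln C. From the 6 transformed points,
Sums: Σu = 22.0000, Σ(u)² = 114.0000, Σln w = 9.5799, Σu·ln w = 45.2213.
Normal system: [[114.0000, 22.0000]; [22.0000, 6]]·[k, ln C]ᵀ = [45.2213, 9.5799]ᵀ.
Slope k = (n·Σu·ln w − Σu·Σln w)/(n·Σ(u)² − (Σu)²) = (6·45.2213 − 22.0000·9.5799)/200.0000 = 0.30285; ln C = (Σln w − k·Σu)/n = 0.48622, so C = exp(0.48622) = 1.62616.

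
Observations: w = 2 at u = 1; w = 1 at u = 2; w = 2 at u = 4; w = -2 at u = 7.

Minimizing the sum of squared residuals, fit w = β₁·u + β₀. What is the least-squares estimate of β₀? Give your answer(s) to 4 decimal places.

Entries of MᵀM: Σu·u = 70, Σu = 14, Σ1 = 4.
Right-hand side: Σu·w = -2, Σw = 3.
MᵀM·[β₁, β₀]ᵀ = Mᵀw becomes [[70, 14]; [14, 4]]·[β₁, β₀]ᵀ = [-2, 3]ᵀ.
det = 70·4 − 14² = 84.
β₁ = ((-2)·4 − 14·3)/84 = -25/42; β₀ = (70·3 − 14·(-2))/84 = 17/6.

β₀ = 2.8333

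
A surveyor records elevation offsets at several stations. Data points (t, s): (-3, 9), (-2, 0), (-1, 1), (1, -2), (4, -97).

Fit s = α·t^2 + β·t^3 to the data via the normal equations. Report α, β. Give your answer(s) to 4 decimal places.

Forming MᵀM = [[355, 749]; [749, 4891]] and Mᵀs = [-1472, -6454]ᵀ gives MᵀM·[α, β]ᵀ = Mᵀs.
Eliminating β: 4891·(row 1) − 749·(row 2) gives 1175304·α = 4891·(-1472) − 749·(-6454) = -2365506, so α = -30327/15068.
Then β = ((-6454) − 749·(-30327/15068))/4891 = -15239/15068.

α = -2.0127, β = -1.0113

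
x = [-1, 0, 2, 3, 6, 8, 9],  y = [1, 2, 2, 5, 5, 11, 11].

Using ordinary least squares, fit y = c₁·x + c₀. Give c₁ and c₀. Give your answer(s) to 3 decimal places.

From the data, Σx·x = 195, Σx = 27, Σ1 = 7.
And Σx·y = 235, Σy = 37.
So MᵀM·[c₁, c₀]ᵀ = Mᵀy: [[195, 27]; [27, 7]]·[c₁, c₀]ᵀ = [235, 37]ᵀ.
Determinant 195·7 − 27² = 636.
c₁ = (235·7 − 27·37)/636 = 323/318; c₀ = (195·37 − 27·235)/636 = 145/106.

c₁ = 1.016, c₀ = 1.368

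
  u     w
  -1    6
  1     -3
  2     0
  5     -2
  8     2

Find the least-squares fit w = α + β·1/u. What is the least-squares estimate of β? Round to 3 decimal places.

β = -4.446

Sums needed: Σ1 = 5, Σ1/u = 33/40, Σ1/u·1/u = 3689/1600.
Moment sums: Σw = 3, Σ1/u·w = -183/20.
Normal equations: [[5, 33/40]; [33/40, 3689/1600]]·[α, β]ᵀ = [3, -183/20]ᵀ.
Δ = 5·(3689/1600) − (33/40)² = 4339/400.
α = (3·(3689/1600) − (33/40)·(-183/20))/(4339/400) = 23145/17356; β = (5·(-183/20) − (33/40)·3)/(4339/400) = -19290/4339.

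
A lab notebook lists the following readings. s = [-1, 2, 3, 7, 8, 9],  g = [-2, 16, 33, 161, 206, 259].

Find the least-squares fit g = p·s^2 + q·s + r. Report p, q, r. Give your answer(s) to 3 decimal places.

p = 2.878, q = 3.043, r = -1.804

Normal-equation sums: Σs^2·s^2 = 13156, Σs^2·s = 1618, Σs^2 = 208, Σs·s = 208, Σs = 28, Σ1 = 6.
And Σs^2·g = 42411, Σs·g = 5239, Σg = 673.
Normal equations: [[13156, 1618, 208]; [1618, 208, 28]; [208, 28, 6]]·[p, q, r]ᵀ = [42411, 5239, 673]ᵀ.
Row-reducing yields p = 175837/61098, q = 185933/61098, r = -2161/1198.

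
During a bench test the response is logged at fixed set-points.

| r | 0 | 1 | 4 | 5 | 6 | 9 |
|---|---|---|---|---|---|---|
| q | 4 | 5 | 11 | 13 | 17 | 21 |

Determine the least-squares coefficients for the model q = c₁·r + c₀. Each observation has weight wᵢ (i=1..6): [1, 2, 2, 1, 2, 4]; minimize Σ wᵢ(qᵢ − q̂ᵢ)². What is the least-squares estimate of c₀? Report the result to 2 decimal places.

MᵀWM·[c₁, c₀]ᵀ = MᵀWq reads: 455·c₁ + 63·c₀ = 1123;  63·c₁ + 12·c₀ = 167.
(Σwᵢ·r·r = 455, Σwᵢ·r = 63, Σwᵢ·1 = 12, Σwᵢ·r·q = 1123, Σwᵢ·q = 167.)
det = 455·12 − 63² = 1491.
c₁ = (1123·12 − 63·167)/1491 = 985/497; c₀ = (455·167 − 63·1123)/1491 = 748/213.

c₀ = 3.51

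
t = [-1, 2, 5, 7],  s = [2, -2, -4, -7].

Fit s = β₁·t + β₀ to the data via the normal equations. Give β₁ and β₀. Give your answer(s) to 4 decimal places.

β₁ = -1.0680, β₀ = 0.7211

Normal-equation sums: Σt·t = 79, Σt = 13, Σ1 = 4.
For Mᵀs: Σt·s = -75, Σs = -11.
Normal equations: [[79, 13]; [13, 4]]·[β₁, β₀]ᵀ = [-75, -11]ᵀ.
Δ = 79·4 − 13² = 147.
β₁ = ((-75)·4 − 13·(-11))/147 = -157/147; β₀ = (79·(-11) − 13·(-75))/147 = 106/147.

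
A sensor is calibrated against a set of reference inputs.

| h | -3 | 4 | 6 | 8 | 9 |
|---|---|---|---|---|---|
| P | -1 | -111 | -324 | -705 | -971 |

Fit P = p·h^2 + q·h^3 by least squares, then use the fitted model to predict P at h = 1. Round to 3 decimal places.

Normal-equation sums: Σh^2·h^2 = 12290, Σh^2·h^3 = 100374, Σh^3·h^3 = 845066.
Moment sums: Σh^2·P = -137220, Σh^3·P = -1145880.
Normal equations: [[12290, 100374]; [100374, 845066]]·[p, q]ᵀ = [-137220, -1145880]ᵀ.
Δ = 12290·845066 − 100374² = 310921264.
p = ((-137220)·845066 − 100374·(-1145880))/310921264 = -117924675/38865158; q = (12290·(-1145880) − 100374·(-137220))/310921264 = -38693115/38865158.
At h = 1: P̂ = (-117924675/38865158)·(1) + (-38693115/38865158)·(1) = -78308895/19432579.

P̂ = -4.030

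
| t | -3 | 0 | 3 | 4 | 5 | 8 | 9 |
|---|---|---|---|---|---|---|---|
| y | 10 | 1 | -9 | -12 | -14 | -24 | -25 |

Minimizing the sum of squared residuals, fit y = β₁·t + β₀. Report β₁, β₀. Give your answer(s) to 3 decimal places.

Compute the Gram sums: Σt·t = 204, Σt = 26, Σ1 = 7.
For Mᵀy: Σt·y = -592, Σy = -73.
So MᵀM·[β₁, β₀]ᵀ = Mᵀy: [[204, 26]; [26, 7]]·[β₁, β₀]ᵀ = [-592, -73]ᵀ.
Determinant 204·7 − 26² = 752.
β₁ = ((-592)·7 − 26·(-73))/752 = -1123/376; β₀ = (204·(-73) − 26·(-592))/752 = 125/188.

β₁ = -2.987, β₀ = 0.665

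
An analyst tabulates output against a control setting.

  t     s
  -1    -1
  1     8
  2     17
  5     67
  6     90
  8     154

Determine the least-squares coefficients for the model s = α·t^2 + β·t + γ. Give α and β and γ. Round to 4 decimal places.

α = 1.9291, β = 3.4963, γ = 1.4776

Setting ∂/∂α … = 0 gives: 6035·α + 861·β + 131·γ = 14846;  861·α + 131·β + 21·γ = 2150;  131·α + 21·β + 6·γ = 335.
Row-reducing yields α = 517/268, β = 937/268, γ = 99/67.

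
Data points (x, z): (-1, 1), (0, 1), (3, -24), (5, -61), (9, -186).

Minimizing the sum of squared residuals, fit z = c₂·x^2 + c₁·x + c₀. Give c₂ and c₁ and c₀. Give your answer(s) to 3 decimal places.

The normal equations are: 7268·c₂ + 880·c₁ + 116·c₀ = -16806;  880·c₂ + 116·c₁ + 16·c₀ = -2052;  116·c₂ + 16·c₁ + 5·c₀ = -269.
(Σx^2·x^2 = 7268, Σx^2·x = 880, Σx^2 = 116, Σx·x = 116, Σx = 16, Σ1 = 5, Σx^2·z = -16806, Σx·z = -2052, Σz = -269.)
Row-reducing yields c₂ = -16363/7854, c₁ = -7949/3927, c₀ = 1325/1309.

c₂ = -2.083, c₁ = -2.024, c₀ = 1.012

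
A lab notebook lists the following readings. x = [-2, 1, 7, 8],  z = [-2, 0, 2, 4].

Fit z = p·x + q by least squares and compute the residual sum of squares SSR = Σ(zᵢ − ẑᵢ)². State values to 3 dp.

SSR = 1.217

Sums needed: Σx·x = 118, Σx = 14, Σ1 = 4.
For Mᵀz: Σx·z = 50, Σz = 4.
Eliminating q: 4·(row 1) − 14·(row 2) gives 276·p = 4·50 − 14·4 = 144, so p = 12/23.
Then q = (4 − 14·(12/23))/4 = -19/23.
Residuals: -3/23, 7/23, -19/23, 15/23; SSR = 28/23.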